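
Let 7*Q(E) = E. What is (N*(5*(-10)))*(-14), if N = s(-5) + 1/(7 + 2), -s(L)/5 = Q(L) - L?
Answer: -134300/9 ≈ -14922.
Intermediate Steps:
Q(E) = E/7
s(L) = 30*L/7 (s(L) = -5*(L/7 - L) = -(-30)*L/7 = 30*L/7)
N = -1343/63 (N = (30/7)*(-5) + 1/(7 + 2) = -150/7 + 1/9 = -1343/63 ≈ -21.317)
(N*(5*(-10)))*(-14) = -6715*(-10)/63*(-14) = -1343/63*(-50)*(-14) = (67150/63)*(-14) = -134300/9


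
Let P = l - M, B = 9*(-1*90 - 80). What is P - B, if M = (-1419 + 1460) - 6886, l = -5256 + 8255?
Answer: 11374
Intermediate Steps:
l = 2999
M = -6845 (M = 41 - 6886 = -6845)
B = -1530 (B = 9*(-90 - 80) = 9*(-170) = -1530)
P = 9844 (P = 2999 - 1*(-6845) = 2999 + 6845 = 9844)
P - B = 9844 - 1*(-1530) = 9844 + 1530 = 11374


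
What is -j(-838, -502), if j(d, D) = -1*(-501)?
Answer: -501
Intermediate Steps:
j(d, D) = 501
-j(-838, -502) = -1*501 = -501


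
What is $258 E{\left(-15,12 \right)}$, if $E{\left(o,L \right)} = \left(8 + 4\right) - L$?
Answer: $0$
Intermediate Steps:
$E{\left(o,L \right)} = 12 - L$
$258 E{\left(-15,12 \right)} = 258 \left(12 - 12\right) = 258 \cdot 0 = 0$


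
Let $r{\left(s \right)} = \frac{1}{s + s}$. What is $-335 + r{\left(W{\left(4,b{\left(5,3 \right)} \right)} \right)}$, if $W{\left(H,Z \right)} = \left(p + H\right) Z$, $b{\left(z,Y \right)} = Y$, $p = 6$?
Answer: $- \frac{20099}{60} \approx -334.98$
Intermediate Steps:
$W{\left(H,Z \right)} = Z \left(6 + H\right)$ ($W{\left(H,Z \right)} = \left(6 + H\right) Z = Z \left(6 + H\right)$)
$r{\left(s \right)} = \frac{1}{2 s}$
$-335 + r{\left(W{\left(4,b{\left(5,3 \right)} \right)} \right)} = -335 + \frac{1}{2 \cdot 3 \left(6 + 4\right)} = -335 + \frac{1}{2 \cdot 3 \cdot 10} = -335 + \frac{1}{2 \cdot 30} = -335 + \frac{1}{2} \cdot \frac{1}{30} = -335 + \frac{1}{60} = - \frac{20099}{60}$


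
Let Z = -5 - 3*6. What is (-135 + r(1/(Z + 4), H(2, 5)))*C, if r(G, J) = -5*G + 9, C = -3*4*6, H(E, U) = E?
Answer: 172008/19 ≈ 9053.0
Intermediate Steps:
Z = -23 (Z = -5 - 18 = -23)
C = -72 (C = -12*6 = -72)
r(G, J) = 9 - 5*G
(-135 + r(1/(Z + 4), H(2, 5)))*C = (-135 + (9 - 5/(-23 + 4)))*(-72) = (-135 + (9 - 5/(-19)))*(-72) = (-135 + (9 - 5*(-1/19)))*(-72) = (-135 + (9 + 5/19))*(-72) = (-135 + 176/19)*(-72) = -2389/19*(-72) = 172008/19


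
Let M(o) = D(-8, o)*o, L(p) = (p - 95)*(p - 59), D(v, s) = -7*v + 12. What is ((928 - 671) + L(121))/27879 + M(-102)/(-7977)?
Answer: 23141973/24710087 ≈ 0.93654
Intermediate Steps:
D(v, s) = 12 - 7*v
L(p) = (-95 + p)*(-59 + p)
M(o) = 68*o (M(o) = (12 - 7*(-8))*o = (12 + 56)*o = 68*o)
((928 - 671) + L(121))/27879 + M(-102)/(-7977) = ((928 - 671) + (5605 + 121**2 - 154*121))/27879 + (68*(-102))/(-7977) = (257 + (5605 + 14641 - 18634))*(1/27879) - 6936*(-1/7977) = (257 + 1612)*(1/27879) + 2312/2659 = 1869*(1/27879) + 2312/2659 = 623/9293 + 2312/2659 = 23141973/24710087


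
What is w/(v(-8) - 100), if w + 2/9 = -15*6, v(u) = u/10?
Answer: 145/162 ≈ 0.89506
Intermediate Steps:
v(u) = u/10 (v(u) = u*(⅒) = u/10)
w = -812/9 (w = -2/9 - 15*6 = -2/9 - 90 = -812/9 ≈ -90.222)
w/(v(-8) - 100) = -812/9/((⅒)*(-8) - 100) = -812/9/(-⅘ - 100) = -812/9/(-504/5) = -5/504*(-812/9) = 145/162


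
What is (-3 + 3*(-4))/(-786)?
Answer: 5/262 ≈ 0.019084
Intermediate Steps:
(-3 + 3*(-4))/(-786) = (-3 - 12)*(-1/786) = -15*(-1/786) = 5/262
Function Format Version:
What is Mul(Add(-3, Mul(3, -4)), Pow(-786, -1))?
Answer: Rational(5, 262) ≈ 0.019084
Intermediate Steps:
Mul(Add(-3, Mul(3, -4)), Pow(-786, -1)) = Mul(Add(-3, -12), Rational(-1, 786)) = Mul(-15, Rational(-1, 786)) = Rational(5, 262)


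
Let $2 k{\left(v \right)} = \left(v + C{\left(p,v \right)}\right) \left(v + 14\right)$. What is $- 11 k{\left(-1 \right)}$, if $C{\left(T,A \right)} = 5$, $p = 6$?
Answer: $-286$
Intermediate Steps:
$k{\left(v \right)} = \frac{\left(5 + v\right) \left(14 + v\right)}{2}$ ($k{\left(v \right)} = \frac{\left(v + 5\right) \left(v + 14\right)}{2} = \frac{\left(5 + v\right) \left(14 + v\right)}{2}$)
$- 11 k{\left(-1 \right)} = - 11 \left(35 + \frac{\left(-1\right)^{2}}{2} + \frac{19}{2} \left(-1\right)\right) = - 11 \left(35 + \frac{1}{2} \cdot 1 - \frac{19}{2}\right) = - 11 \left(35 + \frac{1}{2} - \frac{19}{2}\right) = \left(-11\right) 26 = -286$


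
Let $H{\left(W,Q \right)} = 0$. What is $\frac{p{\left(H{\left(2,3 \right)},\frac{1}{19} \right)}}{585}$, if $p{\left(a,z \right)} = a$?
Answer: $0$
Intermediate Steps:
$\frac{p{\left(H{\left(2,3 \right)},\frac{1}{19} \right)}}{585} = \frac{0}{585} = 0 \cdot \frac{1}{585} = 0$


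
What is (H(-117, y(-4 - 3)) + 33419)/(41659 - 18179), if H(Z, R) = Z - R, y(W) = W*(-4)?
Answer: 16637/11740 ≈ 1.4171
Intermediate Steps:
y(W) = -4*W
(H(-117, y(-4 - 3)) + 33419)/(41659 - 18179) = ((-117 - (-4)*(-4 - 3)) + 33419)/(41659 - 18179) = ((-117 - (-4)*(-7)) + 33419)/23480 = ((-117 - 1*28) + 33419)*(1/23480) = ((-117 - 28) + 33419)*(1/23480) = (-145 + 33419)*(1/23480) = 33274*(1/23480) = 16637/11740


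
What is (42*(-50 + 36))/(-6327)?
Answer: 196/2109 ≈ 0.092935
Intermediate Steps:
(42*(-50 + 36))/(-6327) = (42*(-14))*(-1/6327) = -588*(-1/6327) = 196/2109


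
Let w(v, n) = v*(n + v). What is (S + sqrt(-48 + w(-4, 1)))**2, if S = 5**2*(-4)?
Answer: 9964 - 1200*I ≈ 9964.0 - 1200.0*I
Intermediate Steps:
S = -100 (S = 25*(-4) = -100)
(S + sqrt(-48 + w(-4, 1)))**2 = (-100 + sqrt(-48 - 4*(1 - 4)))**2 = (-100 + sqrt(-48 - 4*(-3)))**2 = (-100 + sqrt(-48 + 12))**2 = (-100 + sqrt(-36))**2 = (-100 + 6*I)**2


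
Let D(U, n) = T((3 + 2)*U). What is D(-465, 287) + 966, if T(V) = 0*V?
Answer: 966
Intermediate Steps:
T(V) = 0
D(U, n) = 0
D(-465, 287) + 966 = 0 + 966 = 966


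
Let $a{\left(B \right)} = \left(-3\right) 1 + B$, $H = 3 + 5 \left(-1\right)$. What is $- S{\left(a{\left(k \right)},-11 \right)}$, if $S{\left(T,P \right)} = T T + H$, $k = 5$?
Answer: $-2$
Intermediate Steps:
$H = -2$ ($H = 3 - 5 = -2$)
$a{\left(B \right)} = -3 + B$
$S{\left(T,P \right)} = -2 + T^{2}$ ($S{\left(T,P \right)} = T T - 2 = T^{2} - 2 = -2 + T^{2}$)
$- S{\left(a{\left(k \right)},-11 \right)} = - (-2 + \left(-3 + 5\right)^{2}) = - (-2 + 2^{2}) = - (-2 + 4) = \left(-1\right) 2 = -2$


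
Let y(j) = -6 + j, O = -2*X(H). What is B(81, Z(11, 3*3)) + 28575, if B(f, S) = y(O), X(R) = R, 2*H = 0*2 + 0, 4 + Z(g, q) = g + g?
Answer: 28569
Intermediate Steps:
Z(g, q) = -4 + 2*g (Z(g, q) = -4 + (g + g) = -4 + 2*g)
H = 0 (H = (0*2 + 0)/2 = (0 + 0)/2 = (1/2)*0 = 0)
O = 0 (O = -2*0 = 0)
B(f, S) = -6 (B(f, S) = -6 + 0 = -6)
B(81, Z(11, 3*3)) + 28575 = -6 + 28575 = 28569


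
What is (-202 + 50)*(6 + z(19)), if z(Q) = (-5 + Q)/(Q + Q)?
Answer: -968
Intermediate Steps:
z(Q) = (-5 + Q)/(2*Q) (z(Q) = (-5 + Q)/((2*Q)) = (-5 + Q)*(1/(2*Q)) = (-5 + Q)/(2*Q))
(-202 + 50)*(6 + z(19)) = (-202 + 50)*(6 + (½)*(-5 + 19)/19) = -152*(6 + (½)*(1/19)*14) = -152*(6 + 7/19) = -152*121/19 = -968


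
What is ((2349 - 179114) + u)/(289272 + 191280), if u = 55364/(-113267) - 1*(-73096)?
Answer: -11742331987/54430683384 ≈ -0.21573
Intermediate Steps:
u = 8279309268/113267 (u = 55364*(-1/113267) + 73096 = -55364/113267 + 73096 = 8279309268/113267 ≈ 73096.)
((2349 - 179114) + u)/(289272 + 191280) = ((2349 - 179114) + 8279309268/113267)/(289272 + 191280) = (-176765 + 8279309268/113267)/480552 = -11742331987/113267*1/480552 = -11742331987/54430683384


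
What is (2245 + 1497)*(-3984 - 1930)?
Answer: -22130188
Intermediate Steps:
(2245 + 1497)*(-3984 - 1930) = 3742*(-5914) = -22130188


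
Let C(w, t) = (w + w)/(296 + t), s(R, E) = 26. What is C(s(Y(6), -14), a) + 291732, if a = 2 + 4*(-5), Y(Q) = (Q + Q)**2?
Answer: 40550774/139 ≈ 2.9173e+5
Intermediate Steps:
Y(Q) = 4*Q**2 (Y(Q) = (2*Q)**2 = 4*Q**2)
a = -18 (a = 2 - 20 = -18)
C(w, t) = 2*w/(296 + t) (C(w, t) = (2*w)/(296 + t) = 2*w/(296 + t))
C(s(Y(6), -14), a) + 291732 = 2*26/(296 - 18) + 291732 = 2*26/278 + 291732 = 2*26*(1/278) + 291732 = 26/139 + 291732 = 40550774/139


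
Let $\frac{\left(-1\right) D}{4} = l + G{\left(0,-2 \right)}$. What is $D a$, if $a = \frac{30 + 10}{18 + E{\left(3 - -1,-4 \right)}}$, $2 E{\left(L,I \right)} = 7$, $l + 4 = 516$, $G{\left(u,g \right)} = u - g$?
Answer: $- \frac{164480}{43} \approx -3825.1$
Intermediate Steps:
$l = 512$ ($l = -4 + 516 = 512$)
$E{\left(L,I \right)} = \frac{7}{2}$ ($E{\left(L,I \right)} = \frac{1}{2} \cdot 7 = \frac{7}{2}$)
$D = -2056$ ($D = - 4 \left(512 + \left(0 - -2\right)\right) = - 4 \left(512 + \left(0 + 2\right)\right) = - 4 \left(512 + 2\right) = \left(-4\right) 514 = -2056$)
$a = \frac{80}{43}$ ($a = \frac{30 + 10}{18 + \frac{7}{2}} = \frac{40}{\frac{43}{2}} = 40 \cdot \frac{2}{43} = \frac{80}{43} \approx 1.8605$)
$D a = \left(-2056\right) \frac{80}{43} = - \frac{164480}{43}$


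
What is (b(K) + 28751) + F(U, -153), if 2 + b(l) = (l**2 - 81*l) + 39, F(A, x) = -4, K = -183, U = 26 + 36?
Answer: 77096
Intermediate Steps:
U = 62
b(l) = 37 + l**2 - 81*l (b(l) = -2 + ((l**2 - 81*l) + 39) = -2 + (39 + l**2 - 81*l) = 37 + l**2 - 81*l)
(b(K) + 28751) + F(U, -153) = ((37 + (-183)**2 - 81*(-183)) + 28751) - 4 = ((37 + 33489 + 14823) + 28751) - 4 = (48349 + 28751) - 4 = 77100 - 4 = 77096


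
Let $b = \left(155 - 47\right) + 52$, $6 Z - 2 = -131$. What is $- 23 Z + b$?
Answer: $\frac{1309}{2} \approx 654.5$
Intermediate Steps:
$Z = - \frac{43}{2}$ ($Z = \frac{1}{3} + \frac{1}{6} \left(-131\right) = \frac{1}{3} - \frac{131}{6} = - \frac{43}{2} \approx -21.5$)
$b = 160$ ($b = 108 + 52 = 160$)
$- 23 Z + b = \left(-23\right) \left(- \frac{43}{2}\right) + 160 = \frac{989}{2} + 160 = \frac{1309}{2}$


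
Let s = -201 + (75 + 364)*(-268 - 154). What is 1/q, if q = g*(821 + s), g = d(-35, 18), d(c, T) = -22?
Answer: 1/4062036 ≈ 2.4618e-7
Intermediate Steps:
g = -22
s = -185459 (s = -201 + 439*(-422) = -201 - 185258 = -185459)
q = 4062036 (q = -22*(821 - 185459) = -22*(-184638) = 4062036)
1/q = 1/4062036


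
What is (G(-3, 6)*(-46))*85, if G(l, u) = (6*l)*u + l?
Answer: 434010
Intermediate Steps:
G(l, u) = l + 6*l*u (G(l, u) = 6*l*u + l = l + 6*l*u)
(G(-3, 6)*(-46))*85 = (-3*(1 + 6*6)*(-46))*85 = (-3*(1 + 36)*(-46))*85 = (-3*37*(-46))*85 = -111*(-46)*85 = 5106*85 = 434010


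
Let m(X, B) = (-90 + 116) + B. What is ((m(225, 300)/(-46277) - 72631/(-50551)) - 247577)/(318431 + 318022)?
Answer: -579165570361618/1488885451700031 ≈ -0.38899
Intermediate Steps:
m(X, B) = 26 + B
((m(225, 300)/(-46277) - 72631/(-50551)) - 247577)/(318431 + 318022) = (((26 + 300)/(-46277) - 72631/(-50551)) - 247577)/(318431 + 318022) = ((326*(-1/46277) - 72631*(-1/50551)) - 247577)/636453 = ((-326/46277 + 72631/50551) - 247577)*(1/636453) = (3344665161/2339348627 - 247577)*(1/636453) = -579165570361618/2339348627*1/636453 = -579165570361618/1488885451700031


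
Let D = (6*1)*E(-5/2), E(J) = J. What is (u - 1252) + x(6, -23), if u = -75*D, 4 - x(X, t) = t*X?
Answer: 15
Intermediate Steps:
D = -15 (D = (6*1)*(-5/2) = 6*(-5*½) = 6*(-5/2) = -15)
x(X, t) = 4 - X*t (x(X, t) = 4 - t*X = 4 - X*t)
u = 1125 (u = -75*(-15) = 1125)
(u - 1252) + x(6, -23) = (1125 - 1252) + (4 - 1*6*(-23)) = -127 + (4 + 138) = -127 + 142 = 15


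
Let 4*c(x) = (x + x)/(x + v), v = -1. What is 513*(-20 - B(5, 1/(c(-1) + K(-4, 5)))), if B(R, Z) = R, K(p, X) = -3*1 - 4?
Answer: -12825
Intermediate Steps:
K(p, X) = -7 (K(p, X) = -3 - 4 = -7)
c(x) = x/(2*(-1 + x)) (c(x) = ((x + x)/(x - 1))/4 = ((2*x)/(-1 + x))/4 = (2*x/(-1 + x))/4 = x/(2*(-1 + x)))
513*(-20 - B(5, 1/(c(-1) + K(-4, 5)))) = 513*(-20 - 1*5) = 513*(-20 - 5) = 513*(-25) = -12825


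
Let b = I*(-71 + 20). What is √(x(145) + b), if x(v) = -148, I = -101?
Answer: √5003 ≈ 70.732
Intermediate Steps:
b = 5151 (b = -101*(-71 + 20) = -101*(-51) = 5151)
√(x(145) + b) = √(-148 + 5151) = √5003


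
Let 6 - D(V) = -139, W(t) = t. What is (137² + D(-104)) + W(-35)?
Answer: 18879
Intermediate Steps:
D(V) = 145 (D(V) = 6 - 1*(-139) = 6 + 139 = 145)
(137² + D(-104)) + W(-35) = (137² + 145) - 35 = (18769 + 145) - 35 = 18914 - 35 = 18879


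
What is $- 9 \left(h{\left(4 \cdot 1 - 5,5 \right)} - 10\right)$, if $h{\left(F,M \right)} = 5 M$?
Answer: $-135$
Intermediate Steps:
$- 9 \left(h{\left(4 \cdot 1 - 5,5 \right)} - 10\right) = - 9 \left(5 \cdot 5 - 10\right) = - 9 \left(25 - 10\right) = \left(-9\right) 15 = -135$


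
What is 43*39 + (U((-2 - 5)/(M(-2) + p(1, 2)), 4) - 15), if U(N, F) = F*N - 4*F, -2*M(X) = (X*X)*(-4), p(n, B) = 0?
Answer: 3285/2 ≈ 1642.5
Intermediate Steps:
M(X) = 2*X² (M(X) = -X*X*(-4)/2 = -X²*(-4)/2 = -(-2)*X² = 2*X²)
U(N, F) = -4*F + F*N
43*39 + (U((-2 - 5)/(M(-2) + p(1, 2)), 4) - 15) = 43*39 + (4*(-4 + (-2 - 5)/(2*(-2)² + 0)) - 15) = 1677 + (4*(-4 - 7/(2*4 + 0)) - 15) = 1677 + (4*(-4 - 7/(8 + 0)) - 15) = 1677 + (4*(-4 - 7/8) - 15) = 1677 + (4*(-39/8) - 15) = 1677 + (-39/2 - 15) = 1677 - 69/2 = 3285/2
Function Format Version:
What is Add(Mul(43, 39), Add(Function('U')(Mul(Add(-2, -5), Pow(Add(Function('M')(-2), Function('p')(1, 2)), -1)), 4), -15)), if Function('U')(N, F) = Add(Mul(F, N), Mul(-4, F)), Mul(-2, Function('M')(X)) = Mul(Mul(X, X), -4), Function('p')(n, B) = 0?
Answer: Rational(3285, 2) ≈ 1642.5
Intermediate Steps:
Function('M')(X) = Mul(2, Pow(X, 2)) (Function('M')(X) = Mul(Rational(-1, 2), Mul(Mul(X, X), -4)) = Mul(Rational(-1, 2), Mul(Pow(X, 2), -4)) = Mul(Rational(-1, 2), Mul(-4, Pow(X, 2))) = Mul(2, Pow(X, 2)))
Function('U')(N, F) = Add(Mul(-4, F), Mul(F, N))
Add(Mul(43, 39), Add(Function('U')(Mul(Add(-2, -5), Pow(Add(Function('M')(-2), Function('p')(1, 2)), -1)), 4), -15)) = Add(Mul(43, 39), Add(Mul(4, Add(-4, Mul(Add(-2, -5), Pow(Add(Mul(2, Pow(-2, 2)), 0), -1)))), -15)) = Add(1677, Add(Mul(4, Add(-4, Mul(-7, Pow(Add(Mul(2, 4), 0), -1)))), -15)) = Add(1677, Add(Mul(4, Add(-4, Mul(-7, Pow(Add(8, 0), -1)))), -15)) = Add(1677, Add(Mul(4, Add(-4, Mul(-7, Pow(8, -1)))), -15)) = Add(1677, Add(Mul(4, Add(-4, Mul(-7, Rational(1, 8)))), -15)) = Add(1677, Add(Mul(4, Add(-4, Rational(-7, 8))), -15)) = Add(1677, Add(Mul(4, Rational(-39, 8)), -15)) = Add(1677, Add(Rational(-39, 2), -15)) = Add(1677, Rational(-69, 2)) = Rational(3285, 2)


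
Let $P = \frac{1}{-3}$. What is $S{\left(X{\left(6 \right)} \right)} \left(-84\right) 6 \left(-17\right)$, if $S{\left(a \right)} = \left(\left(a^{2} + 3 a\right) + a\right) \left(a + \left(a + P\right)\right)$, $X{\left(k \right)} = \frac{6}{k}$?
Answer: $71400$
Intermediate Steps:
$P = - \frac{1}{3} \approx -0.33333$
$S{\left(a \right)} = \left(- \frac{1}{3} + 2 a\right) \left(a^{2} + 4 a\right)$ ($S{\left(a \right)} = \left(\left(a^{2} + 3 a\right) + a\right) \left(a + \left(a - \frac{1}{3}\right)\right) = \left(a^{2} + 4 a\right) \left(a + \left(- \frac{1}{3} + a\right)\right) = \left(a^{2} + 4 a\right) \left(- \frac{1}{3} + 2 a\right) = \left(- \frac{1}{3} + 2 a\right) \left(a^{2} + 4 a\right)$)
$S{\left(X{\left(6 \right)} \right)} \left(-84\right) 6 \left(-17\right) = \frac{\frac{6}{6} \left(-4 + 6 \left(\frac{6}{6}\right)^{2} + 23 \cdot \frac{6}{6}\right)}{3} \left(-84\right) 6 \left(-17\right) = \frac{6 \cdot \frac{1}{6} \left(-4 + 6 \left(6 \cdot \frac{1}{6}\right)^{2} + 23 \cdot 6 \cdot \frac{1}{6}\right)}{3} \left(-84\right) \left(-102\right) = \frac{1}{3} \cdot 1 \left(-4 + 6 \cdot 1^{2} + 23 \cdot 1\right) \left(-84\right) \left(-102\right) = \frac{1}{3} \cdot 1 \left(-4 + 6 \cdot 1 + 23\right) \left(-84\right) \left(-102\right) = \frac{1}{3} \cdot 1 \left(-4 + 6 + 23\right) \left(-84\right) \left(-102\right) = \frac{1}{3} \cdot 1 \cdot 25 \left(-84\right) \left(-102\right) = \frac{25}{3} \left(-84\right) \left(-102\right) = \left(-700\right) \left(-102\right) = 71400$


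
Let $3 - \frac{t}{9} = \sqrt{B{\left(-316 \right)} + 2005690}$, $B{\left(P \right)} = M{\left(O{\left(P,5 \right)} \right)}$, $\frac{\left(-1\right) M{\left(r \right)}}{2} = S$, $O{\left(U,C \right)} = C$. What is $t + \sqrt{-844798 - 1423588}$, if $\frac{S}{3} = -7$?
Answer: $27 - 18 \sqrt{501433} + i \sqrt{2268386} \approx -12719.0 + 1506.1 i$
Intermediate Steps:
$S = -21$ ($S = 3 \left(-7\right) = -21$)
$M{\left(r \right)} = 42$ ($M{\left(r \right)} = \left(-2\right) \left(-21\right) = 42$)
$B{\left(P \right)} = 42$
$t = 27 - 18 \sqrt{501433}$ ($t = 27 - 9 \sqrt{42 + 2005690} = 27 - 9 \sqrt{2005732} = 27 - 9 \cdot 2 \sqrt{501433} = 27 - 18 \sqrt{501433} \approx -12719.0$)
$t + \sqrt{-844798 - 1423588} = \left(27 - 18 \sqrt{501433}\right) + \sqrt{-844798 - 1423588} = \left(27 - 18 \sqrt{501433}\right) + \sqrt{-2268386} = \left(27 - 18 \sqrt{501433}\right) + i \sqrt{2268386} = 27 - 18 \sqrt{501433} + i \sqrt{2268386}$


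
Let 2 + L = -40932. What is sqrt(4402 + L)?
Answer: 2*I*sqrt(9133) ≈ 191.13*I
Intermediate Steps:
L = -40934 (L = -2 - 40932 = -40934)
sqrt(4402 + L) = sqrt(4402 - 40934) = sqrt(-36532) = 2*I*sqrt(9133)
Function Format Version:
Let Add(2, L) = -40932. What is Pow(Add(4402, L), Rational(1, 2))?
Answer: Mul(2, I, Pow(9133, Rational(1, 2))) ≈ Mul(191.13, I)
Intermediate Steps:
L = -40934 (L = Add(-2, -40932) = -40934)
Pow(Add(4402, L), Rational(1, 2)) = Pow(Add(4402, -40934), Rational(1, 2)) = Pow(-36532, Rational(1, 2)) = Mul(2, I, Pow(9133, Rational(1, 2)))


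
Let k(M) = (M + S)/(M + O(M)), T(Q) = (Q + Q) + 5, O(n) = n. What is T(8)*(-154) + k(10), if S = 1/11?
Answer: -711369/220 ≈ -3233.5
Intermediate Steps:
T(Q) = 5 + 2*Q (T(Q) = 2*Q + 5 = 5 + 2*Q)
S = 1/11 ≈ 0.090909
k(M) = (1/11 + M)/(2*M) (k(M) = (M + 1/11)/(M + M) = (1/11 + M)/((2*M)) = (1/11 + M)*(1/(2*M)) = (1/11 + M)/(2*M))
T(8)*(-154) + k(10) = (5 + 2*8)*(-154) + (1/22)*(1 + 11*10)/10 = (5 + 16)*(-154) + (1/22)*(⅒)*(1 + 110) = 21*(-154) + (1/22)*(⅒)*111 = -3234 + 111/220 = -711369/220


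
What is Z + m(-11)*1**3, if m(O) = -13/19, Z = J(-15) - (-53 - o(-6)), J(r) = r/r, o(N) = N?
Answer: 899/19 ≈ 47.316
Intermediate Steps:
J(r) = 1
Z = 48 (Z = 1 - (-53 - 1*(-6)) = 1 - (-53 + 6) = 1 - 1*(-47) = 1 + 47 = 48)
m(O) = -13/19 (m(O) = -13*1/19 = -13/19)
Z + m(-11)*1**3 = 48 - 13/19*1**3 = 48 - 13/19*1 = 48 - 13/19 = 899/19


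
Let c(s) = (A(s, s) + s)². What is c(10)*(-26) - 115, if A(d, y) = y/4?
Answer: -8355/2 ≈ -4177.5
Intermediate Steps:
A(d, y) = y/4 (A(d, y) = y*(¼) = y/4)
c(s) = 25*s²/16 (c(s) = (s/4 + s)² = (5*s/4)² = 25*s²/16)
c(10)*(-26) - 115 = ((25/16)*10²)*(-26) - 115 = ((25/16)*100)*(-26) - 115 = (625/4)*(-26) - 115 = -8125/2 - 115 = -8355/2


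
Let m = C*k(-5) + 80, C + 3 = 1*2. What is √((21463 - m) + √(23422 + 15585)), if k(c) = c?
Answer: √(21378 + √39007) ≈ 146.89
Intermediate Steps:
C = -1 (C = -3 + 1*2 = -3 + 2 = -1)
m = 85 (m = -1*(-5) + 80 = 5 + 80 = 85)
√((21463 - m) + √(23422 + 15585)) = √((21463 - 1*85) + √(23422 + 15585)) = √((21463 - 85) + √39007) = √(21378 + √39007)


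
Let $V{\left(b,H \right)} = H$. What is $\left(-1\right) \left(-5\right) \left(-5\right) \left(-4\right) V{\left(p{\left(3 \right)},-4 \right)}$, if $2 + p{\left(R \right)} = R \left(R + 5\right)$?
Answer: $-400$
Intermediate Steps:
$p{\left(R \right)} = -2 + R \left(5 + R\right)$ ($p{\left(R \right)} = -2 + R \left(R + 5\right) = -2 + R \left(5 + R\right)$)
$\left(-1\right) \left(-5\right) \left(-5\right) \left(-4\right) V{\left(p{\left(3 \right)},-4 \right)} = \left(-1\right) \left(-5\right) \left(-5\right) \left(-4\right) \left(-4\right) = 5 \left(-5\right) \left(-4\right) \left(-4\right) = \left(-25\right) \left(-4\right) \left(-4\right) = 100 \left(-4\right) = -400$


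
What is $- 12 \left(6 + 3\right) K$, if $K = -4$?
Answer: $432$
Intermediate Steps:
$- 12 \left(6 + 3\right) K = - 12 \left(6 + 3\right) \left(-4\right) = - 12 \cdot 9 \left(-4\right) = \left(-12\right) \left(-36\right) = 432$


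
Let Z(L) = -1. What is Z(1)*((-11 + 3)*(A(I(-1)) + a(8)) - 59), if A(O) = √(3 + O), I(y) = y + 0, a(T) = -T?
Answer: -5 + 8*√2 ≈ 6.3137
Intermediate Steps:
I(y) = y
Z(1)*((-11 + 3)*(A(I(-1)) + a(8)) - 59) = -((-11 + 3)*(√(3 - 1) - 1*8) - 59) = -(-8*(√2 - 8) - 59) = -(-8*(-8 + √2) - 59) = -((64 - 8*√2) - 59) = -(5 - 8*√2) = -5 + 8*√2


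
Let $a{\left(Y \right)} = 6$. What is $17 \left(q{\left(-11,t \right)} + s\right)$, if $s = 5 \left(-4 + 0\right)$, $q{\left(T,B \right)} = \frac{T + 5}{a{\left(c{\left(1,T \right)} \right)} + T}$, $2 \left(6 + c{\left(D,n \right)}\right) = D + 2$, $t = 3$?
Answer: $- \frac{1598}{5} \approx -319.6$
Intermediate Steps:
$c{\left(D,n \right)} = -5 + \frac{D}{2}$ ($c{\left(D,n \right)} = -6 + \frac{D + 2}{2} = -6 + \frac{2 + D}{2} = -6 + \left(1 + \frac{D}{2}\right) = -5 + \frac{D}{2}$)
$q{\left(T,B \right)} = \frac{5 + T}{6 + T}$ ($q{\left(T,B \right)} = \frac{T + 5}{6 + T} = \frac{5 + T}{6 + T}$)
$s = -20$ ($s = 5 \left(-4\right) = -20$)
$17 \left(q{\left(-11,t \right)} + s\right) = 17 \left(\frac{5 - 11}{6 - 11} - 20\right) = 17 \left(\frac{1}{-5} \left(-6\right) - 20\right) = 17 \left(\left(- \frac{1}{5}\right) \left(-6\right) - 20\right) = 17 \left(\frac{6}{5} - 20\right) = 17 \left(- \frac{94}{5}\right) = - \frac{1598}{5}$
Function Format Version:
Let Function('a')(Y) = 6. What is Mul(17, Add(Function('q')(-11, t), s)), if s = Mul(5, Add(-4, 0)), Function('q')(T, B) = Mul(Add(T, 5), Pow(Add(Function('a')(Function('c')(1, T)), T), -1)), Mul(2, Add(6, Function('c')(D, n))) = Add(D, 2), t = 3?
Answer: Rational(-1598, 5) ≈ -319.60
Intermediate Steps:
Function('c')(D, n) = Add(-5, Mul(Rational(1, 2), D)) (Function('c')(D, n) = Add(-6, Mul(Rational(1, 2), Add(D, 2))) = Add(-6, Mul(Rational(1, 2), Add(2, D))) = Add(-6, Add(1, Mul(Rational(1, 2), D))) = Add(-5, Mul(Rational(1, 2), D)))
Function('q')(T, B) = Mul(Pow(Add(6, T), -1), Add(5, T)) (Function('q')(T, B) = Mul(Add(T, 5), Pow(Add(6, T), -1)) = Mul(Add(5, T), Pow(Add(6, T), -1)) = Mul(Pow(Add(6, T), -1), Add(5, T)))
s = -20 (s = Mul(5, -4) = -20)
Mul(17, Add(Function('q')(-11, t), s)) = Mul(17, Add(Mul(Pow(Add(6, -11), -1), Add(5, -11)), -20)) = Mul(17, Add(Mul(Pow(-5, -1), -6), -20)) = Mul(17, Add(Mul(Rational(-1, 5), -6), -20)) = Mul(17, Add(Rational(6, 5), -20)) = Mul(17, Rational(-94, 5)) = Rational(-1598, 5)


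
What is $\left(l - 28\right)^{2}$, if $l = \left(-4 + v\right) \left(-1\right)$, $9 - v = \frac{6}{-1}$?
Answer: $1521$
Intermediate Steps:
$v = 15$ ($v = 9 - \frac{6}{-1} = 9 - 6 \left(-1\right) = 9 - -6 = 9 + 6 = 15$)
$l = -11$ ($l = \left(-4 + 15\right) \left(-1\right) = 11 \left(-1\right) = -11$)
$\left(l - 28\right)^{2} = \left(-11 - 28\right)^{2} = \left(-39\right)^{2} = 1521$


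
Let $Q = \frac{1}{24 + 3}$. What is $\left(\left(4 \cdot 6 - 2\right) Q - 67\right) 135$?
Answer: $-8935$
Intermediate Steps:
$Q = \frac{1}{27} \approx 0.037037$
$\left(\left(4 \cdot 6 - 2\right) Q - 67\right) 135 = \left(\left(4 \cdot 6 - 2\right) \frac{1}{27} - 67\right) 135 = \left(\left(24 - 2\right) \frac{1}{27} - 67\right) 135 = \left(22 \cdot \frac{1}{27} - 67\right) 135 = \left(\frac{22}{27} - 67\right) 135 = \left(- \frac{1787}{27}\right) 135 = -8935$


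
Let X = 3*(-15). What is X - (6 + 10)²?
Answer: -301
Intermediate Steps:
X = -45
X - (6 + 10)² = -45 - (6 + 10)² = -45 - 1*16² = -45 - 1*256 = -45 - 256 = -301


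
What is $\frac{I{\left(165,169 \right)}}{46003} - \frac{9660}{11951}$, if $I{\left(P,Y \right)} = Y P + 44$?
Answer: $- \frac{110609501}{549781853} \approx -0.20119$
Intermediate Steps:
$I{\left(P,Y \right)} = 44 + P Y$ ($I{\left(P,Y \right)} = P Y + 44 = 44 + P Y$)
$\frac{I{\left(165,169 \right)}}{46003} - \frac{9660}{11951} = \frac{44 + 165 \cdot 169}{46003} - \frac{9660}{11951} = \left(44 + 27885\right) \frac{1}{46003} - \frac{9660}{11951} = 27929 \cdot \frac{1}{46003} - \frac{9660}{11951} = \frac{27929}{46003} - \frac{9660}{11951} = - \frac{110609501}{549781853}$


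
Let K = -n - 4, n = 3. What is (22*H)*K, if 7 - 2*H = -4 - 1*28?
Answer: -3003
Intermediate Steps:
H = 39/2 (H = 7/2 - (-4 - 1*28)/2 = 7/2 - (-4 - 28)/2 = 7/2 - ½*(-32) = 7/2 + 16 = 39/2 ≈ 19.500)
K = -7 (K = -1*3 - 4 = -3 - 4 = -7)
(22*H)*K = (22*(39/2))*(-7) = 429*(-7) = -3003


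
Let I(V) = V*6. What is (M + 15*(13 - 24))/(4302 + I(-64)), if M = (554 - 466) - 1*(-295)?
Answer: 109/1959 ≈ 0.055641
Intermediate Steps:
M = 383 (M = 88 + 295 = 383)
I(V) = 6*V
(M + 15*(13 - 24))/(4302 + I(-64)) = (383 + 15*(13 - 24))/(4302 + 6*(-64)) = (383 + 15*(-11))/(4302 - 384) = (383 - 165)/3918 = 218*(1/3918) = 109/1959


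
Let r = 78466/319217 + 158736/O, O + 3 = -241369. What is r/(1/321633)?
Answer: -2551493229352470/19262511431 ≈ -1.3246e+5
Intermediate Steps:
O = -241372 (O = -3 - 241369 = -241372)
r = -7932933590/19262511431 (r = 78466/319217 + 158736/(-241372) = 78466*(1/319217) + 158736*(-1/241372) = 78466/319217 - 39684/60343 = -7932933590/19262511431 ≈ -0.41183)
r/(1/321633) = -7932933590/(19262511431*(1/321633)) = -7932933590/(19262511431*1/321633) = -7932933590/19262511431*321633 = -2551493229352470/19262511431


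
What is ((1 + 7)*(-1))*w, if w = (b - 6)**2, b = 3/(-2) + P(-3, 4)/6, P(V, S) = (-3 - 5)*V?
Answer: -98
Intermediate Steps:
P(V, S) = -8*V
b = 5/2 (b = 3/(-2) - 8*(-3)/6 = 3*(-1/2) + 24*(1/6) = -3/2 + 4 = 5/2 ≈ 2.5000)
w = 49/4 (w = (5/2 - 6)**2 = (-7/2)**2 = 49/4 ≈ 12.250)
((1 + 7)*(-1))*w = ((1 + 7)*(-1))*(49/4) = (8*(-1))*(49/4) = -8*49/4 = -98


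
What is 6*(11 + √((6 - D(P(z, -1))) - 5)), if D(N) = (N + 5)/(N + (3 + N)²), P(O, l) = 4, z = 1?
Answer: 66 + 12*√583/53 ≈ 71.467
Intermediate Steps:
D(N) = (5 + N)/(N + (3 + N)²)
6*(11 + √((6 - D(P(z, -1))) - 5)) = 6*(11 + √((6 - (5 + 4)/(4 + (3 + 4)²)) - 5)) = 6*(11 + √((6 - 9/(4 + 7²)) - 5)) = 6*(11 + √((6 - 9/(4 + 49)) - 5)) = 6*(11 + √((6 - 9/53) - 5)) = 6*(11 + √(309/53 - 5)) = 6*(11 + √(44/53)) = 6*(11 + 2*√583/53) = 66 + 12*√583/53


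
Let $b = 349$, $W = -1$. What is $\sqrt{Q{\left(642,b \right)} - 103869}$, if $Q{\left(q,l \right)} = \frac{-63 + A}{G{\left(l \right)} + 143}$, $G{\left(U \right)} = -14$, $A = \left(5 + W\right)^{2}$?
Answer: $\frac{14 i \sqrt{8818827}}{129} \approx 322.29 i$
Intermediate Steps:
$A = 16$ ($A = \left(5 - 1\right)^{2} = 4^{2} = 16$)
$Q{\left(q,l \right)} = - \frac{47}{129}$ ($Q{\left(q,l \right)} = \frac{-63 + 16}{-14 + 143} = - \frac{47}{129}$)
$\sqrt{Q{\left(642,b \right)} - 103869} = \sqrt{- \frac{47}{129} - 103869} = \sqrt{- \frac{13399148}{129}} = \frac{14 i \sqrt{8818827}}{129}$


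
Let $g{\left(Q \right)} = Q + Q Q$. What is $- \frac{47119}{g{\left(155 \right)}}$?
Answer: $- \frac{47119}{24180} \approx -1.9487$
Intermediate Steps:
$g{\left(Q \right)} = Q + Q^{2}$
$- \frac{47119}{g{\left(155 \right)}} = - \frac{47119}{155 \left(1 + 155\right)} = - \frac{47119}{155 \cdot 156} = - \frac{47119}{24180}$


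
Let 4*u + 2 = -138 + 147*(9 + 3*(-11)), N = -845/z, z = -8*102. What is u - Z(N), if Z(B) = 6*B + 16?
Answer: -127733/136 ≈ -939.21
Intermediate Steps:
z = -816
N = 845/816 (N = -845/(-816) = -845*(-1/816) = 845/816 ≈ 1.0355)
Z(B) = 16 + 6*B
u = -917 (u = -½ + (-138 + 147*(9 + 3*(-11)))/4 = -½ + (-138 + 147*(9 - 33))/4 = -½ + (-138 + 147*(-24))/4 = -½ + (-138 - 3528)/4 = -½ + (¼)*(-3666) = -½ - 1833/2 = -917)
u - Z(N) = -917 - (16 + 6*(845/816)) = -917 - (16 + 845/136) = -917 - 1*3021/136 = -917 - 3021/136 = -127733/136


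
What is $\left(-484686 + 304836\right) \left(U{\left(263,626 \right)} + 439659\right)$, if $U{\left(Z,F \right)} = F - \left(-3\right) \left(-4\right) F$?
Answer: $-77834224050$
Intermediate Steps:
$U{\left(Z,F \right)} = - 11 F$ ($U{\left(Z,F \right)} = F - 12 F = - 11 F$)
$\left(-484686 + 304836\right) \left(U{\left(263,626 \right)} + 439659\right) = \left(-484686 + 304836\right) \left(\left(-11\right) 626 + 439659\right) = - 179850 \left(-6886 + 439659\right) = \left(-179850\right) 432773 = -77834224050$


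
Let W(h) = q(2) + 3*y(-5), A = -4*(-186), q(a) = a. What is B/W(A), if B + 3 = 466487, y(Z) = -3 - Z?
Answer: 116621/2 ≈ 58311.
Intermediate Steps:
B = 466484 (B = -3 + 466487 = 466484)
A = 744
W(h) = 8 (W(h) = 2 + 3*(-3 - 1*(-5)) = 2 + 3*(-3 + 5) = 2 + 3*2 = 2 + 6 = 8)
B/W(A) = 466484/8 = 466484*(⅛) = 116621/2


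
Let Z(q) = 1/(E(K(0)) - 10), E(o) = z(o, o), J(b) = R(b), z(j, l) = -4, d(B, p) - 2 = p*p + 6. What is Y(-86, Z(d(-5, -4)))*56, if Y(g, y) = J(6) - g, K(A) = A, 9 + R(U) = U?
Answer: 4648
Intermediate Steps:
R(U) = -9 + U
d(B, p) = 8 + p² (d(B, p) = 2 + (p*p + 6) = 2 + (p² + 6) = 2 + (6 + p²) = 8 + p²)
J(b) = -9 + b
E(o) = -4
Z(q) = -1/14 (Z(q) = 1/(-4 - 10) = 1/(-14) = -1/14)
Y(g, y) = -3 - g (Y(g, y) = (-9 + 6) - g = -3 - g)
Y(-86, Z(d(-5, -4)))*56 = (-3 - 1*(-86))*56 = (-3 + 86)*56 = 83*56 = 4648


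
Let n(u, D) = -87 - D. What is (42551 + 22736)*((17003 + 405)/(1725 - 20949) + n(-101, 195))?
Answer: -44383538914/2403 ≈ -1.8470e+7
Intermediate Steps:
(42551 + 22736)*((17003 + 405)/(1725 - 20949) + n(-101, 195)) = (42551 + 22736)*((17003 + 405)/(1725 - 20949) + (-87 - 1*195)) = 65287*(17408/(-19224) + (-87 - 195)) = 65287*(17408*(-1/19224) - 282) = 65287*(-2176/2403 - 282) = 65287*(-679822/2403) = -44383538914/2403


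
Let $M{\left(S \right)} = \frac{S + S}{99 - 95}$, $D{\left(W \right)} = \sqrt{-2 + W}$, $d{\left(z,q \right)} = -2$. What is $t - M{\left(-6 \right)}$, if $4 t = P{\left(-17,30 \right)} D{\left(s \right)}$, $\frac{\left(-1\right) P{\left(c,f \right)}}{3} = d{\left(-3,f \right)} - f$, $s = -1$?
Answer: $3 + 24 i \sqrt{3} \approx 3.0 + 41.569 i$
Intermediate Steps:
$P{\left(c,f \right)} = 6 + 3 f$ ($P{\left(c,f \right)} = - 3 \left(-2 - f\right) = 6 + 3 f$)
$M{\left(S \right)} = \frac{S}{2}$ ($M{\left(S \right)} = \frac{2 S}{4} = 2 S \frac{1}{4} = \frac{S}{2}$)
$t = 24 i \sqrt{3}$ ($t = \frac{\left(6 + 3 \cdot 30\right) \sqrt{-2 - 1}}{4} = \frac{\left(6 + 90\right) \sqrt{-3}}{4} = \frac{96 i \sqrt{3}}{4} = 24 i \sqrt{3} \approx 41.569 i$)
$t - M{\left(-6 \right)} = 24 i \sqrt{3} - \frac{1}{2} \left(-6\right) = 24 i \sqrt{3} - -3 = 24 i \sqrt{3} + 3 = 3 + 24 i \sqrt{3}$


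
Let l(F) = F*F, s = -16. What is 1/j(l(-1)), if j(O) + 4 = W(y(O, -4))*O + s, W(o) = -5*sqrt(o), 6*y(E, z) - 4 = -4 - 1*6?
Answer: -4/85 + I/85 ≈ -0.047059 + 0.011765*I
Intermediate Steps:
y(E, z) = -1 (y(E, z) = 2/3 + (-4 - 1*6)/6 = 2/3 + (-4 - 6)/6 = 2/3 + (1/6)*(-10) = 2/3 - 5/3 = -1)
l(F) = F**2
j(O) = -20 - 5*I*O (j(O) = -4 + ((-5*I)*O - 16) = -4 + (-5*I*O - 16) = -4 + (-16 - 5*I*O) = -20 - 5*I*O)
1/j(l(-1)) = 1/(-20 - 5*I*(-1)**2) = 1/(-20 - 5*I*1) = 1/(-20 - 5*I) = (-20 + 5*I)/425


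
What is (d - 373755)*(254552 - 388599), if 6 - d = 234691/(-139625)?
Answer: 6995171574219398/139625 ≈ 5.0100e+10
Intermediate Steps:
d = 1072441/139625 (d = 6 - 234691/(-139625) = 6 - 234691*(-1)/139625 = 6 - 1*(-234691/139625) = 6 + 234691/139625 = 1072441/139625 ≈ 7.6809)
(d - 373755)*(254552 - 388599) = (1072441/139625 - 373755)*(254552 - 388599) = -52184469434/139625*(-134047) = 6995171574219398/139625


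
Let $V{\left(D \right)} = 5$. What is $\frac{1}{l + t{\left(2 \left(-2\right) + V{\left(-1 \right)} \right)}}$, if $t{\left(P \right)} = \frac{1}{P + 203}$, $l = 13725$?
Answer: $\frac{204}{2799901} \approx 7.286 \cdot 10^{-5}$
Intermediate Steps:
$t{\left(P \right)} = \frac{1}{203 + P}$
$\frac{1}{l + t{\left(2 \left(-2\right) + V{\left(-1 \right)} \right)}} = \frac{1}{13725 + \frac{1}{203 + \left(2 \left(-2\right) + 5\right)}} = \frac{1}{13725 + \frac{1}{203 + \left(-4 + 5\right)}} = \frac{1}{13725 + \frac{1}{203 + 1}} = \frac{1}{13725 + \frac{1}{204}} = \frac{1}{\frac{2799901}{204}} = \frac{204}{2799901}$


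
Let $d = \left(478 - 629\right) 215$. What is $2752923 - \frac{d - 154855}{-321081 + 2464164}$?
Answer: $\frac{1966580889643}{714361} \approx 2.7529 \cdot 10^{6}$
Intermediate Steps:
$d = -32465$ ($d = \left(-151\right) 215 = -32465$)
$2752923 - \frac{d - 154855}{-321081 + 2464164} = 2752923 - \frac{-32465 - 154855}{-321081 + 2464164} = 2752923 - - \frac{187320}{2143083} = 2752923 - \left(-187320\right) \frac{1}{2143083} = 2752923 - - \frac{62440}{714361} = 2752923 + \frac{62440}{714361} = \frac{1966580889643}{714361}$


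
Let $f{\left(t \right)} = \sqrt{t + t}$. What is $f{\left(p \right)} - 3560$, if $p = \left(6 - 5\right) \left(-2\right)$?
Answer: $-3560 + 2 i \approx -3560.0 + 2.0 i$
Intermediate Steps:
$p = -2$ ($p = 1 \left(-2\right) = -2$)
$f{\left(t \right)} = \sqrt{2} \sqrt{t}$ ($f{\left(t \right)} = \sqrt{2 t} = \sqrt{2} \sqrt{t}$)
$f{\left(p \right)} - 3560 = \sqrt{2} \sqrt{-2} - 3560 = \sqrt{2} i \sqrt{2} - 3560 = 2 i - 3560 = -3560 + 2 i$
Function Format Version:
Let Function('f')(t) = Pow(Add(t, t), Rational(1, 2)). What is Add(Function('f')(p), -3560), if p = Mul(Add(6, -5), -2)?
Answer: Add(-3560, Mul(2, I)) ≈ Add(-3560.0, Mul(2.0000, I))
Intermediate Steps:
p = -2 (p = Mul(1, -2) = -2)
Function('f')(t) = Mul(Pow(2, Rational(1, 2)), Pow(t, Rational(1, 2))) (Function('f')(t) = Pow(Mul(2, t), Rational(1, 2)) = Mul(Pow(2, Rational(1, 2)), Pow(t, Rational(1, 2))))
Add(Function('f')(p), -3560) = Add(Mul(Pow(2, Rational(1, 2)), Pow(-2, Rational(1, 2))), -3560) = Add(Mul(Pow(2, Rational(1, 2)), Mul(I, Pow(2, Rational(1, 2)))), -3560) = Add(Mul(2, I), -3560) = Add(-3560, Mul(2, I))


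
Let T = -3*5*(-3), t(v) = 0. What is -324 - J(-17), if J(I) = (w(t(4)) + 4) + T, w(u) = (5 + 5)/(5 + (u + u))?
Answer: -375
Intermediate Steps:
w(u) = 10/(5 + 2*u)
T = 45 (T = -15*(-3) = 45)
J(I) = 51 (J(I) = (10/(5 + 2*0) + 4) + 45 = (10/(5 + 0) + 4) + 45 = (10/5 + 4) + 45 = (10*(⅕) + 4) + 45 = (2 + 4) + 45 = 6 + 45 = 51)
-324 - J(-17) = -324 - 1*51 = -324 - 51 = -375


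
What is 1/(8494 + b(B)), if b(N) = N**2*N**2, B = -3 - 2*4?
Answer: 1/23135 ≈ 4.3225e-5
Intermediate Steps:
B = -11 (B = -3 - 8 = -11)
b(N) = N**4
1/(8494 + b(B)) = 1/(8494 + (-11)**4) = 1/(8494 + 14641) = 1/23135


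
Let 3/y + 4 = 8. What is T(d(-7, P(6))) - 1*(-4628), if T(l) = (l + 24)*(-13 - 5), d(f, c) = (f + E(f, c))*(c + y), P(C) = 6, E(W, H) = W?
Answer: 5897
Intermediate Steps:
y = 3/4 (y = 3/(-4 + 8) = 3/4 ≈ 0.75000)
d(f, c) = 2*f*(3/4 + c) (d(f, c) = (f + f)*(c + 3/4) = (2*f)*(3/4 + c) = 2*f*(3/4 + c))
T(l) = -432 - 18*l (T(l) = (24 + l)*(-18) = -432 - 18*l)
T(d(-7, P(6))) - 1*(-4628) = (-432 - 9*(-7)*(3 + 4*6)) - 1*(-4628) = (-432 - 9*(-7)*(3 + 24)) + 4628 = (-432 - 9*(-7)*27) + 4628 = (-432 - 18*(-189/2)) + 4628 = (-432 + 1701) + 4628 = 1269 + 4628 = 5897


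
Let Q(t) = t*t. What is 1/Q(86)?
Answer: 1/7396 ≈ 0.00013521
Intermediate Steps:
Q(t) = t²
1/Q(86) = 1/(86²) = 1/7396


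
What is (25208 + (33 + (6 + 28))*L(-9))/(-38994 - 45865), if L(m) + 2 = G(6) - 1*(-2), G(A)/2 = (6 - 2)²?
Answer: -27352/84859 ≈ -0.32232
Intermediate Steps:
G(A) = 32 (G(A) = 2*(6 - 2)² = 2*4² = 2*16 = 32)
L(m) = 32 (L(m) = -2 + (32 - 1*(-2)) = -2 + (32 + 2) = -2 + 34 = 32)
(25208 + (33 + (6 + 28))*L(-9))/(-38994 - 45865) = (25208 + (33 + (6 + 28))*32)/(-38994 - 45865) = (25208 + (33 + 34)*32)/(-84859) = (25208 + 67*32)*(-1/84859) = (25208 + 2144)*(-1/84859) = 27352*(-1/84859) = -27352/84859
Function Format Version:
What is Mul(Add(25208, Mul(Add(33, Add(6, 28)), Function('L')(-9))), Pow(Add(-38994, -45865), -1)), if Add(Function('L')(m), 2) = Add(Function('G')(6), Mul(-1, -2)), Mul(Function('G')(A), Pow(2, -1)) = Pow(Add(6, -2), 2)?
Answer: Rational(-27352, 84859) ≈ -0.32232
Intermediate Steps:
Function('G')(A) = 32 (Function('G')(A) = Mul(2, Pow(Add(6, -2), 2)) = Mul(2, Pow(4, 2)) = Mul(2, 16) = 32)
Function('L')(m) = 32 (Function('L')(m) = Add(-2, Add(32, Mul(-1, -2))) = Add(-2, Add(32, 2)) = Add(-2, 34) = 32)
Mul(Add(25208, Mul(Add(33, Add(6, 28)), Function('L')(-9))), Pow(Add(-38994, -45865), -1)) = Mul(Add(25208, Mul(Add(33, Add(6, 28)), 32)), Pow(Add(-38994, -45865), -1)) = Mul(Add(25208, Mul(Add(33, 34), 32)), Pow(-84859, -1)) = Mul(Add(25208, Mul(67, 32)), Rational(-1, 84859)) = Mul(Add(25208, 2144), Rational(-1, 84859)) = Mul(27352, Rational(-1, 84859)) = Rational(-27352, 84859)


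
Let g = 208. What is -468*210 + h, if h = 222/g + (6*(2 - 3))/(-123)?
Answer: -419061161/4264 ≈ -98279.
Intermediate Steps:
h = 4759/4264 (h = 222/208 + (6*(2 - 3))/(-123) = 222*(1/208) + (6*(-1))*(-1/123) = 111/104 - 6*(-1/123) = 111/104 + 2/41 = 4759/4264 ≈ 1.1161)
-468*210 + h = -468*210 + 4759/4264 = -98280 + 4759/4264 = -419061161/4264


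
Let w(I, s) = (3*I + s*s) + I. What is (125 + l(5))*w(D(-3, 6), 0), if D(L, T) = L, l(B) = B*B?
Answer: -1800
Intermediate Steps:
l(B) = B²
w(I, s) = s² + 4*I (w(I, s) = (3*I + s²) + I = (s² + 3*I) + I = s² + 4*I)
(125 + l(5))*w(D(-3, 6), 0) = (125 + 5²)*(0² + 4*(-3)) = (125 + 25)*(0 - 12) = 150*(-12) = -1800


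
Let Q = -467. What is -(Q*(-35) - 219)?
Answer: -16126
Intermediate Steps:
-(Q*(-35) - 219) = -(-467*(-35) - 219) = -(16345 - 219) = -1*16126 = -16126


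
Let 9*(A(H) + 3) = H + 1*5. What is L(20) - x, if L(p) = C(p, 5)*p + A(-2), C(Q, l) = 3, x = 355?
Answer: -893/3 ≈ -297.67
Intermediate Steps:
A(H) = -22/9 + H/9 (A(H) = -3 + (H + 1*5)/9 = -3 + (H + 5)/9 = -3 + (5 + H)/9 = -3 + (5/9 + H/9) = -22/9 + H/9)
L(p) = -8/3 + 3*p (L(p) = 3*p + (-22/9 + (⅑)*(-2)) = 3*p + (-22/9 - 2/9) = 3*p - 8/3 = -8/3 + 3*p)
L(20) - x = (-8/3 + 3*20) - 1*355 = (-8/3 + 60) - 355 = 172/3 - 355 = -893/3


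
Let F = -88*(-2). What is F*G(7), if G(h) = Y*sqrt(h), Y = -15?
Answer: -2640*sqrt(7) ≈ -6984.8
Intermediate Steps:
F = 176
G(h) = -15*sqrt(h)
F*G(7) = 176*(-15*sqrt(7)) = -2640*sqrt(7)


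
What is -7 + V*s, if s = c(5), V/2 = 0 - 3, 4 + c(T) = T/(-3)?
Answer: 27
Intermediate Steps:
c(T) = -4 - T/3 (c(T) = -4 + T/(-3) = -4 + T*(-⅓) = -4 - T/3)
V = -6 (V = 2*(0 - 3) = 2*(-3) = -6)
s = -17/3 (s = -4 - ⅓*5 = -4 - 5/3 = -17/3 ≈ -5.6667)
-7 + V*s = -7 - 6*(-17/3) = -7 + 34 = 27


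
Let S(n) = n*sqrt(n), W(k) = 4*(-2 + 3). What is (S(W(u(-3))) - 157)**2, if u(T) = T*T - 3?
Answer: 22201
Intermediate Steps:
u(T) = -3 + T**2 (u(T) = T**2 - 3 = -3 + T**2)
W(k) = 4 (W(k) = 4*1 = 4)
S(n) = n**(3/2)
(S(W(u(-3))) - 157)**2 = (4**(3/2) - 157)**2 = (8 - 157)**2 = (-149)**2 = 22201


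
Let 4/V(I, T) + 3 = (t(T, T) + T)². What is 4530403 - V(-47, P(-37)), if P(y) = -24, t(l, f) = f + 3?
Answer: 4580237431/1011 ≈ 4.5304e+6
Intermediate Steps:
t(l, f) = 3 + f
V(I, T) = 4/(-3 + (3 + 2*T)²) (V(I, T) = 4/(-3 + ((3 + T) + T)²) = 4/(-3 + (3 + 2*T)²))
4530403 - V(-47, P(-37)) = 4530403 - 4/(-3 + (3 + 2*(-24))²) = 4530403 - 4/(-3 + (3 - 48)²) = 4530403 - 4/(-3 + (-45)²) = 4530403 - 4/(-3 + 2025) = 4530403 - 4/2022 = 4530403 - 1*2/1011 = 4530403 - 2/1011 = 4580237431/1011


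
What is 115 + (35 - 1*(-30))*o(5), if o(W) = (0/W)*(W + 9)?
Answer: 115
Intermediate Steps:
o(W) = 0 (o(W) = 0*(9 + W) = 0)
115 + (35 - 1*(-30))*o(5) = 115 + (35 - 1*(-30))*0 = 115 + (35 + 30)*0 = 115 + 65*0 = 115 + 0 = 115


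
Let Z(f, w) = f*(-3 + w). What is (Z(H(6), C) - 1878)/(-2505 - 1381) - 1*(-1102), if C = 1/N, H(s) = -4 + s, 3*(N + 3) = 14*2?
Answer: 40700429/36917 ≈ 1102.5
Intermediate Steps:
N = 19/3 (N = -3 + (14*2)/3 = -3 + (⅓)*28 = -3 + 28/3 = 19/3 ≈ 6.3333)
C = 3/19 (C = 1/(19/3) = 3/19 ≈ 0.15789)
(Z(H(6), C) - 1878)/(-2505 - 1381) - 1*(-1102) = ((-4 + 6)*(-3 + 3/19) - 1878)/(-2505 - 1381) - 1*(-1102) = (2*(-54/19) - 1878)/(-3886) + 1102 = (-108/19 - 1878)*(-1/3886) + 1102 = -35790/19*(-1/3886) + 1102 = 17895/36917 + 1102 = 40700429/36917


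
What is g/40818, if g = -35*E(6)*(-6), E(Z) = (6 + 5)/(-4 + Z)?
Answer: 385/13606 ≈ 0.028296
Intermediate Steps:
E(Z) = 11/(-4 + Z)
g = 1155 (g = -385/(-4 + 6)*(-6) = -385/2*(-6) = 1155)
g/40818 = 1155/40818 = 1155*(1/40818) = 385/13606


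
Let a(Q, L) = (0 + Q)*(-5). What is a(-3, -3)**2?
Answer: 225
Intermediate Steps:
a(Q, L) = -5*Q (a(Q, L) = Q*(-5) = -5*Q)
a(-3, -3)**2 = (-5*(-3))**2 = 15**2 = 225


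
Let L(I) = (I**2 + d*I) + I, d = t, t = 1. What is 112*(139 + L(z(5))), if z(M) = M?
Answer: 19488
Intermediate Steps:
d = 1
L(I) = I**2 + 2*I (L(I) = (I**2 + 1*I) + I = (I**2 + I) + I = (I + I**2) + I = I**2 + 2*I)
112*(139 + L(z(5))) = 112*(139 + 5*(2 + 5)) = 112*(139 + 5*7) = 112*(139 + 35) = 112*174 = 19488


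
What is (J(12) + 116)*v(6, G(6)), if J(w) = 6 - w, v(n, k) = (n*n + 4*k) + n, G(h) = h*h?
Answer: 20460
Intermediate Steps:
G(h) = h²
v(n, k) = n + n² + 4*k (v(n, k) = (n² + 4*k) + n = n + n² + 4*k)
(J(12) + 116)*v(6, G(6)) = ((6 - 1*12) + 116)*(6 + 6² + 4*6²) = ((6 - 12) + 116)*(6 + 36 + 4*36) = (-6 + 116)*(6 + 36 + 144) = 110*186 = 20460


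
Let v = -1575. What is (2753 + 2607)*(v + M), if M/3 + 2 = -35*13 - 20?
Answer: -16112160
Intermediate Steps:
M = -1431 (M = -6 + 3*(-35*13 - 20) = -6 + 3*(-455 - 20) = -6 + 3*(-475) = -6 - 1425 = -1431)
(2753 + 2607)*(v + M) = (2753 + 2607)*(-1575 - 1431) = 5360*(-3006) = -16112160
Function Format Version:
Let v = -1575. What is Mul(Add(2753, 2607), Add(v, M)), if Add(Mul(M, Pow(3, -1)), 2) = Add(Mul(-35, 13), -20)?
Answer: -16112160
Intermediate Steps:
M = -1431 (M = Add(-6, Mul(3, Add(Mul(-35, 13), -20))) = Add(-6, Mul(3, Add(-455, -20))) = Add(-6, Mul(3, -475)) = Add(-6, -1425) = -1431)
Mul(Add(2753, 2607), Add(v, M)) = Mul(Add(2753, 2607), Add(-1575, -1431)) = Mul(5360, -3006) = -16112160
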